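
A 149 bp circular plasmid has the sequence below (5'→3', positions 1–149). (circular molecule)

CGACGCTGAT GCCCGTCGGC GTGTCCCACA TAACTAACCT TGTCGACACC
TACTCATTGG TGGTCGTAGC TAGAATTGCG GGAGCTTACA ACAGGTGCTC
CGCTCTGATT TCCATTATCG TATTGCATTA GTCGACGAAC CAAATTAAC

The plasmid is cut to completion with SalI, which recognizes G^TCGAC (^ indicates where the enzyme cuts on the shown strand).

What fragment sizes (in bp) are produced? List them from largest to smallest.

89, 60 bp

SalI sites (GTCGAC) start at positions 42, 131.
SalI cuts after the first base of each site, so after positions 42, 131.
Circular molecule, 2 cuts → 2 fragments:
  43–131 → 89 bp
  132–149 then 1–42 → 18 + 42 = 60 bp
Sorted largest to smallest: 89, 60 bp.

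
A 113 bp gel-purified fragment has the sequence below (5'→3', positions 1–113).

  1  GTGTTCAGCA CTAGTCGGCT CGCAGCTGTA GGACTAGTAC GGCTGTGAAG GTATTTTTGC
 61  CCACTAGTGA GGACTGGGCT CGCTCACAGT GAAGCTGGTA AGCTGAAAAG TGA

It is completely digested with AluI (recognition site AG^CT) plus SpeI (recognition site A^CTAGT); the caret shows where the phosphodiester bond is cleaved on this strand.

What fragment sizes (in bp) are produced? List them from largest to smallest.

31, 30, 15, 11, 10, 8, 8 bp

AluI sites (AGCT) start at positions 24, 93, 101.
AluI cuts after base 2 of each site, so after positions 25, 94, 102.
SpeI sites (ACTAGT) start at positions 10, 33, 63.
SpeI cuts after the first base of each site, so after positions 10, 33, 63.
Combined cut positions: 10, 25, 33, 63, 94, 102.
Linear molecule, 6 cuts → 7 fragments:
  1–10 → 10 bp
  11–25 → 15 bp
  26–33 → 8 bp
  34–63 → 30 bp
  64–94 → 31 bp
  95–102 → 8 bp
  103–113 → 11 bp
Sorted largest to smallest: 31, 30, 15, 11, 10, 8, 8 bp.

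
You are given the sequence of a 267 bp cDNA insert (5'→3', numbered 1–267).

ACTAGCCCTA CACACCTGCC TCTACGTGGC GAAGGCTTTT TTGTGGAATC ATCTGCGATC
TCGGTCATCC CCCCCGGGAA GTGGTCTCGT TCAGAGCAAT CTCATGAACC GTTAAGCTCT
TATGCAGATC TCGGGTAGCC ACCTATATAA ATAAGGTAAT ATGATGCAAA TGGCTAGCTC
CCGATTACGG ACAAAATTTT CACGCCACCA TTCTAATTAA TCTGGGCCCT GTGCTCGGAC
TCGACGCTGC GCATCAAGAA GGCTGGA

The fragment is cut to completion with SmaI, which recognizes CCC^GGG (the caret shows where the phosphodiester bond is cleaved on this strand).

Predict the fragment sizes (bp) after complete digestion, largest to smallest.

192, 75 bp

The SmaI site (CCCGGG) starts at position 73.
SmaI cuts after base 3 of each site, so after position 75.
Linear molecule, 1 cut → 2 fragments:
  1–75 → 75 bp
  76–267 → 192 bp
Sorted largest to smallest: 192, 75 bp.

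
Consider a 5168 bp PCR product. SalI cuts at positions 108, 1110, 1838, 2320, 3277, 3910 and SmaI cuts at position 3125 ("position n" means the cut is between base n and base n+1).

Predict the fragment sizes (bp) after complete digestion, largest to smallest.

1258, 1002, 805, 728, 633, 482, 152, 108 bp

Combined cut positions (sorted): 108, 1110, 1838, 2320, 3125, 3277, 3910.
Linear molecule, 7 cuts → 8 fragments:
  108 − 0 = 108 bp
  1110 − 108 = 1002 bp
  1838 − 1110 = 728 bp
  2320 − 1838 = 482 bp
  3125 − 2320 = 805 bp
  3277 − 3125 = 152 bp
  3910 − 3277 = 633 bp
  5168 − 3910 = 1258 bp
Sorted largest to smallest: 1258, 1002, 805, 728, 633, 482, 152, 108 bp.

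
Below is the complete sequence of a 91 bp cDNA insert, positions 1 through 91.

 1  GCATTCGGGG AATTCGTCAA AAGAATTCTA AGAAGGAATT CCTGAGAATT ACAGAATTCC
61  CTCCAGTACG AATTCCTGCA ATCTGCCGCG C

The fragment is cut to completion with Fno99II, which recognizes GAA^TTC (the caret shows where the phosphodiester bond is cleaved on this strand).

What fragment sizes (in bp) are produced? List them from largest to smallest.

Fno99II sites (GAATTC) start at positions 10, 23, 36, 54, 70.
Fno99II cuts after base 3 of each site, so after positions 12, 25, 38, 56, 72.
Linear molecule, 5 cuts → 6 fragments:
  1–12 → 12 bp
  13–25 → 13 bp
  26–38 → 13 bp
  39–56 → 18 bp
  57–72 → 16 bp
  73–91 → 19 bp
Sorted largest to smallest: 19, 18, 16, 13, 13, 12 bp.

19, 18, 16, 13, 13, 12 bp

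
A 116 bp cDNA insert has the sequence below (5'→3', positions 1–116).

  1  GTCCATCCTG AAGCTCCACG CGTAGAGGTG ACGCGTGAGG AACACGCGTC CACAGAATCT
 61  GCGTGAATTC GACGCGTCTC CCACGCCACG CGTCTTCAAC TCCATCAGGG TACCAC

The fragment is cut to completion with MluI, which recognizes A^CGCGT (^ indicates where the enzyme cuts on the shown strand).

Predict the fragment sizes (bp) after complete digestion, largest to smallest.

MluI sites (ACGCGT) start at positions 18, 31, 44, 72, 88.
MluI cuts after the first base of each site, so after positions 18, 31, 44, 72, 88.
Linear molecule, 5 cuts → 6 fragments:
  1–18 → 18 bp
  19–31 → 13 bp
  32–44 → 13 bp
  45–72 → 28 bp
  73–88 → 16 bp
  89–116 → 28 bp
Sorted largest to smallest: 28, 28, 18, 16, 13, 13 bp.

28, 28, 18, 16, 13, 13 bp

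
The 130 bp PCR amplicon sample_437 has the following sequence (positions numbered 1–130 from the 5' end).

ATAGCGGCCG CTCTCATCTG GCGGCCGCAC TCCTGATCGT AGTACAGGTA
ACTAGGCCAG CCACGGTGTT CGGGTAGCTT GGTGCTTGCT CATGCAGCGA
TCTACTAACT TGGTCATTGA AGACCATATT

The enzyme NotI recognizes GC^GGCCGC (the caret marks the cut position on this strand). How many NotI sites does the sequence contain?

GCGGCCGC occurs starting at positions 4, 21.
NotI cuts at 2 sites.

2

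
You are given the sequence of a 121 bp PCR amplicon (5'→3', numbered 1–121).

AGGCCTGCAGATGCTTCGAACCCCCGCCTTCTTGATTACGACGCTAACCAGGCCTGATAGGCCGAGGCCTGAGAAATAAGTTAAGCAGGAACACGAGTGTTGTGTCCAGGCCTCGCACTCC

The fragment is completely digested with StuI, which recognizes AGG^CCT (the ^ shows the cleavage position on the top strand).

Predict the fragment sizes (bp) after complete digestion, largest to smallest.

49, 43, 15, 11, 3 bp

StuI sites (AGGCCT) start at positions 1, 50, 65, 108.
StuI cuts after base 3 of each site, so after positions 3, 52, 67, 110.
Linear molecule, 4 cuts → 5 fragments:
  1–3 → 3 bp
  4–52 → 49 bp
  53–67 → 15 bp
  68–110 → 43 bp
  111–121 → 11 bp
Sorted largest to smallest: 49, 43, 15, 11, 3 bp.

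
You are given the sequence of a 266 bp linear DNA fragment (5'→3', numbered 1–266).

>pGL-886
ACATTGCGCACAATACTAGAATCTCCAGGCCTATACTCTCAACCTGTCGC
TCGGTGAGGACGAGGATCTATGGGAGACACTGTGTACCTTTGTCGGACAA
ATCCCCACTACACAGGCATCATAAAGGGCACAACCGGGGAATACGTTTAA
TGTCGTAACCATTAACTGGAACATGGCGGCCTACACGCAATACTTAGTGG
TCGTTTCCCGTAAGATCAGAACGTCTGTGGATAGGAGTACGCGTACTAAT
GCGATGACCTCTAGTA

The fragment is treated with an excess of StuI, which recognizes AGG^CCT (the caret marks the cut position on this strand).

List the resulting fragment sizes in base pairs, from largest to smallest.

237, 29 bp

The StuI site (AGGCCT) starts at position 27.
StuI cuts after base 3 of each site, so after position 29.
Linear molecule, 1 cut → 2 fragments:
  1–29 → 29 bp
  30–266 → 237 bp
Sorted largest to smallest: 237, 29 bp.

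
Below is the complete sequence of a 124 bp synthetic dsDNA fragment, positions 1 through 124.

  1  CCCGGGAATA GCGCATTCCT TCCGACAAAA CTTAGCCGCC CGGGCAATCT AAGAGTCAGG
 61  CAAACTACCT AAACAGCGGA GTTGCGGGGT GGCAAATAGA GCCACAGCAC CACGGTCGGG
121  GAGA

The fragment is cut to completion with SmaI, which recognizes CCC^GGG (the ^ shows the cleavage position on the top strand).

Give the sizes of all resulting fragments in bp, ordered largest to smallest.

83, 38, 3 bp

SmaI sites (CCCGGG) start at positions 1, 39.
SmaI cuts after base 3 of each site, so after positions 3, 41.
Linear molecule, 2 cuts → 3 fragments:
  1–3 → 3 bp
  4–41 → 38 bp
  42–124 → 83 bp
Sorted largest to smallest: 83, 38, 3 bp.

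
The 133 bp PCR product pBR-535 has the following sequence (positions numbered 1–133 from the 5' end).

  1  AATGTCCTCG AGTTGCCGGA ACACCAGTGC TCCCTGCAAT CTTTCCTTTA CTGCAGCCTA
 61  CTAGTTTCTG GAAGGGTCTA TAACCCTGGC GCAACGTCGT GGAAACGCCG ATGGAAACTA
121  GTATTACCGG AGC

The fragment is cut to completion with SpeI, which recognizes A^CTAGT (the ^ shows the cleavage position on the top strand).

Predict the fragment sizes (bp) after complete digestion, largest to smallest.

SpeI sites (ACTAGT) start at positions 60, 117.
SpeI cuts after the first base of each site, so after positions 60, 117.
Linear molecule, 2 cuts → 3 fragments:
  1–60 → 60 bp
  61–117 → 57 bp
  118–133 → 16 bp
Sorted largest to smallest: 60, 57, 16 bp.

60, 57, 16 bp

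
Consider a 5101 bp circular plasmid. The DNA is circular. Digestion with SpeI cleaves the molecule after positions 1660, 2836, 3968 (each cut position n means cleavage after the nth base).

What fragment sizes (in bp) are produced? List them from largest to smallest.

Circular molecule, 3 cuts → 3 fragments:
  2836 − 1660 = 1176 bp
  3968 − 2836 = 1132 bp
  wrap: 5101 − 3968 + 1660 = 2793 bp
Sorted largest to smallest: 2793, 1176, 1132 bp.

2793, 1176, 1132 bp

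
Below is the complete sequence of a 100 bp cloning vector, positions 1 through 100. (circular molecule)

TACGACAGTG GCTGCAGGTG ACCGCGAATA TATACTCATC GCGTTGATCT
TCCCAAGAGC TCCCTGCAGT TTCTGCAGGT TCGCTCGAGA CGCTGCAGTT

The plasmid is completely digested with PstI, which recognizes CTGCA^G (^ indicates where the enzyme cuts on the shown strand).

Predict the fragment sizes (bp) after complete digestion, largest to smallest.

52, 20, 19, 9 bp

PstI sites (CTGCAG) start at positions 12, 64, 73, 93.
PstI cuts after base 5 of each site (before the last base), so after positions 16, 68, 77, 97.
Circular molecule, 4 cuts → 4 fragments:
  17–68 → 52 bp
  69–77 → 9 bp
  78–97 → 20 bp
  98–100 then 1–16 → 3 + 16 = 19 bp
Sorted largest to smallest: 52, 20, 19, 9 bp.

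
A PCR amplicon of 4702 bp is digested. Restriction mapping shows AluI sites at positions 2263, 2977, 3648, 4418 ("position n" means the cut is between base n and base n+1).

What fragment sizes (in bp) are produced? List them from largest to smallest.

2263, 770, 714, 671, 284 bp

Linear molecule, 4 cuts → 5 fragments:
  2263 − 0 = 2263 bp
  2977 − 2263 = 714 bp
  3648 − 2977 = 671 bp
  4418 − 3648 = 770 bp
  4702 − 4418 = 284 bp
Sorted largest to smallest: 2263, 770, 714, 671, 284 bp.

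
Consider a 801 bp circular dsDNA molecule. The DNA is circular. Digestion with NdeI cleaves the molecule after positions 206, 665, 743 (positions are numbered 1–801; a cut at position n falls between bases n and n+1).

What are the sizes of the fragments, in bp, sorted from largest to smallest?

Circular molecule, 3 cuts → 3 fragments:
  665 − 206 = 459 bp
  743 − 665 = 78 bp
  wrap: 801 − 743 + 206 = 264 bp
Sorted largest to smallest: 459, 264, 78 bp.

459, 264, 78 bp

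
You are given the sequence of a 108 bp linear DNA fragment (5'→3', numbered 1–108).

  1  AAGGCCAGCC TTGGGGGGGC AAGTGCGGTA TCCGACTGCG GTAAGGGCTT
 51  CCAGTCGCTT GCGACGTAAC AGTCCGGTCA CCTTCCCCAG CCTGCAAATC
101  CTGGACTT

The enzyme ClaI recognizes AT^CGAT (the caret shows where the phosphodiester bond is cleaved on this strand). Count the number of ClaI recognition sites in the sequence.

No occurrence of ATCGAT is present in the sequence.
ClaI does not cut: 0 sites.

0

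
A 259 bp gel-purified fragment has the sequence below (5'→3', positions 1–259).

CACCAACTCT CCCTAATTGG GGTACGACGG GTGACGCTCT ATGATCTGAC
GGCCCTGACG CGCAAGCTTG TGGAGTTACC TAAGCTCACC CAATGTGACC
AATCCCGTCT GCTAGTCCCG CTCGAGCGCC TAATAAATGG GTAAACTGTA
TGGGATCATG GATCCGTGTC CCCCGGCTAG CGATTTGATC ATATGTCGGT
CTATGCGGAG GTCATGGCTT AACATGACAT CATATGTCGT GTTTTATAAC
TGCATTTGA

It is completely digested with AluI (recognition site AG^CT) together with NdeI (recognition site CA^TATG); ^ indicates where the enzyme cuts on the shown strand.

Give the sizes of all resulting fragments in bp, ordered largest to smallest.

107, 66, 41, 27, 18 bp

AluI sites (AGCT) start at positions 65, 83.
AluI cuts after base 2 of each site, so after positions 66, 84.
NdeI sites (CATATG) start at positions 190, 231.
NdeI cuts after base 2 of each site, so after positions 191, 232.
Combined cut positions: 66, 84, 191, 232.
Linear molecule, 4 cuts → 5 fragments:
  1–66 → 66 bp
  67–84 → 18 bp
  85–191 → 107 bp
  192–232 → 41 bp
  233–259 → 27 bp
Sorted largest to smallest: 107, 66, 41, 27, 18 bp.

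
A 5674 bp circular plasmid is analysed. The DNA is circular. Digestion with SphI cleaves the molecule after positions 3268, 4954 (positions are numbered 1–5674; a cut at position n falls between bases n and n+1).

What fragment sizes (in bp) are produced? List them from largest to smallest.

3988, 1686 bp

Circular molecule, 2 cuts → 2 fragments:
  4954 − 3268 = 1686 bp
  wrap: 5674 − 4954 + 3268 = 3988 bp
Sorted largest to smallest: 3988, 1686 bp.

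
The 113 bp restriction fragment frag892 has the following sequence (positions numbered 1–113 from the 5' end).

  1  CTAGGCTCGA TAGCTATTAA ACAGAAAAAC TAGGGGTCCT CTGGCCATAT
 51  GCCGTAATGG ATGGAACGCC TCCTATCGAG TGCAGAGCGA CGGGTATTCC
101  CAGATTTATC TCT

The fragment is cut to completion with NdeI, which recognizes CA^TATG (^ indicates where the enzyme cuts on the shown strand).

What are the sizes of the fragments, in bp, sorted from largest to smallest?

The NdeI site (CATATG) starts at position 46.
NdeI cuts after base 2 of each site, so after position 47.
Linear molecule, 1 cut → 2 fragments:
  1–47 → 47 bp
  48–113 → 66 bp
Sorted largest to smallest: 66, 47 bp.

66, 47 bp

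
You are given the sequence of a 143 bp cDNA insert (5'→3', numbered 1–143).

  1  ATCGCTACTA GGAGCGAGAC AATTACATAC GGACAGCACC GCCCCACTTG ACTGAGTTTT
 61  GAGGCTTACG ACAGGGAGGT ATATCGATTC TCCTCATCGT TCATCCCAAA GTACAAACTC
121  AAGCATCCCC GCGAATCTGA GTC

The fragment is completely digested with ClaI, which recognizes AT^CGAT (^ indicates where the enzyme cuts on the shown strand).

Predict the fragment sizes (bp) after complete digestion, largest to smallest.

84, 59 bp

The ClaI site (ATCGAT) starts at position 83.
ClaI cuts after base 2 of each site, so after position 84.
Linear molecule, 1 cut → 2 fragments:
  1–84 → 84 bp
  85–143 → 59 bp
Sorted largest to smallest: 84, 59 bp.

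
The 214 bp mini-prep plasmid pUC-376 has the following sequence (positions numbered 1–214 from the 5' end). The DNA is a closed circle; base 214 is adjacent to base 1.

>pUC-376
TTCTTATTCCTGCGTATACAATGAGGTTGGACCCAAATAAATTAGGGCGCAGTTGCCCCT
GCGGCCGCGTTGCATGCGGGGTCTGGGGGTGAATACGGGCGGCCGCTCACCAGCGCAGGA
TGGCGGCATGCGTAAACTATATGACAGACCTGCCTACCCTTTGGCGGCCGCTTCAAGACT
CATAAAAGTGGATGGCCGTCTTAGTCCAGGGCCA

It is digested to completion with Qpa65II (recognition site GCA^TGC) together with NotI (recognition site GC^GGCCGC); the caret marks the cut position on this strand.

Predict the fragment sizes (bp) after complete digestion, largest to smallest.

Qpa65II sites (GCATGC) start at positions 72, 126.
Qpa65II cuts after base 3 of each site, so after positions 74, 128.
NotI sites (GCGGCCGC) start at positions 61, 99, 164.
NotI cuts after base 2 of each site, so after positions 62, 100, 165.
Combined cut positions: 62, 74, 100, 128, 165.
Circular molecule, 5 cuts → 5 fragments:
  63–74 → 12 bp
  75–100 → 26 bp
  101–128 → 28 bp
  129–165 → 37 bp
  166–214 then 1–62 → 49 + 62 = 111 bp
Sorted largest to smallest: 111, 37, 28, 26, 12 bp.

111, 37, 28, 26, 12 bp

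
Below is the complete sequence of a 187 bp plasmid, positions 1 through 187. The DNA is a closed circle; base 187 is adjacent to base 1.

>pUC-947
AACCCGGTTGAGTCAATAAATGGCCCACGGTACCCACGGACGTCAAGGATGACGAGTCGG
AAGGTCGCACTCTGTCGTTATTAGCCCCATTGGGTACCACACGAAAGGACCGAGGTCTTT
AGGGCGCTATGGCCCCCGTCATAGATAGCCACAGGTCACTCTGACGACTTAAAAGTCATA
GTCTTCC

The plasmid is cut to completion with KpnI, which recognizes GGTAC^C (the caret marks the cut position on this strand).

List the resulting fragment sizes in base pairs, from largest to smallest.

123, 64 bp

KpnI sites (GGTACC) start at positions 29, 93.
KpnI cuts after base 5 of each site (before the last base), so after positions 33, 97.
Circular molecule, 2 cuts → 2 fragments:
  34–97 → 64 bp
  98–187 then 1–33 → 90 + 33 = 123 bp
Sorted largest to smallest: 123, 64 bp.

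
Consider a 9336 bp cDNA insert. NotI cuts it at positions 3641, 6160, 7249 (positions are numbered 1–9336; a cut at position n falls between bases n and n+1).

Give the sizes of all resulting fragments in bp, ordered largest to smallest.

3641, 2519, 2087, 1089 bp

Linear molecule, 3 cuts → 4 fragments:
  3641 − 0 = 3641 bp
  6160 − 3641 = 2519 bp
  7249 − 6160 = 1089 bp
  9336 − 7249 = 2087 bp
Sorted largest to smallest: 3641, 2519, 2087, 1089 bp.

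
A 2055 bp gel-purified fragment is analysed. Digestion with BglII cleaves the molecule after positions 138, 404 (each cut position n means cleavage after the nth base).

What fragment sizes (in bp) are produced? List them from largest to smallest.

1651, 266, 138 bp

Linear molecule, 2 cuts → 3 fragments:
  138 − 0 = 138 bp
  404 − 138 = 266 bp
  2055 − 404 = 1651 bp
Sorted largest to smallest: 1651, 266, 138 bp.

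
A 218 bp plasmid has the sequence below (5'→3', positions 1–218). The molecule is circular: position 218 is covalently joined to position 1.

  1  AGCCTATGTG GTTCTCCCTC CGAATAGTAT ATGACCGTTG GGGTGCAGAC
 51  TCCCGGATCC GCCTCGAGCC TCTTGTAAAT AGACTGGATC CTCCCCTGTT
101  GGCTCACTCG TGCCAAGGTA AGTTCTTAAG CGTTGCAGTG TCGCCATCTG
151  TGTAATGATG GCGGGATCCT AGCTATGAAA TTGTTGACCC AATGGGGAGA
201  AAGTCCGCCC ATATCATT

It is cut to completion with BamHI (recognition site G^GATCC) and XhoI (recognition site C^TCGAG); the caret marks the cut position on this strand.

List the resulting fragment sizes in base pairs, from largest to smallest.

BamHI sites (GGATCC) start at positions 55, 86, 164.
BamHI cuts after the first base of each site, so after positions 55, 86, 164.
The XhoI site (CTCGAG) starts at position 63.
XhoI cuts after the first base of each site, so after position 63.
Combined cut positions: 55, 63, 86, 164.
Circular molecule, 4 cuts → 4 fragments:
  56–63 → 8 bp
  64–86 → 23 bp
  87–164 → 78 bp
  165–218 then 1–55 → 54 + 55 = 109 bp
Sorted largest to smallest: 109, 78, 23, 8 bp.

109, 78, 23, 8 bp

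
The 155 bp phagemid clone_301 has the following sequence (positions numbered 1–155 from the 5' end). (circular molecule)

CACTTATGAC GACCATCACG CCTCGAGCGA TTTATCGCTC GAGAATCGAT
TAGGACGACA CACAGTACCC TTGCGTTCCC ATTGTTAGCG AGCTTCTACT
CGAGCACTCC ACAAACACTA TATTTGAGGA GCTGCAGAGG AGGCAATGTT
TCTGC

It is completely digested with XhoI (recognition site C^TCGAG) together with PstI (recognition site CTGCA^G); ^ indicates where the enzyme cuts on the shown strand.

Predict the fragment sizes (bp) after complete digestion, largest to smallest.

61, 41, 37, 16 bp

XhoI sites (CTCGAG) start at positions 22, 38, 99.
XhoI cuts after the first base of each site, so after positions 22, 38, 99.
The PstI site (CTGCAG) starts at position 132.
PstI cuts after base 5 of each site (before the last base), so after position 136.
Combined cut positions: 22, 38, 99, 136.
Circular molecule, 4 cuts → 4 fragments:
  23–38 → 16 bp
  39–99 → 61 bp
  100–136 → 37 bp
  137–155 then 1–22 → 19 + 22 = 41 bp
Sorted largest to smallest: 61, 41, 37, 16 bp.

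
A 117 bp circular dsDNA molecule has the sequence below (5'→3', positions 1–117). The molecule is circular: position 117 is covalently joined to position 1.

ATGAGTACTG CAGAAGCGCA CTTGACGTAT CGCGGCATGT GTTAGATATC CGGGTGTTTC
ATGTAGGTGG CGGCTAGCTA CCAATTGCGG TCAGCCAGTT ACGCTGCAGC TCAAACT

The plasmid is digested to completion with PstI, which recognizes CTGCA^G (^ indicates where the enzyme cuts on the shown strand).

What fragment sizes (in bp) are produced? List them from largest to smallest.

96, 21 bp

PstI sites (CTGCAG) start at positions 8, 104.
PstI cuts after base 5 of each site (before the last base), so after positions 12, 108.
Circular molecule, 2 cuts → 2 fragments:
  13–108 → 96 bp
  109–117 then 1–12 → 9 + 12 = 21 bp
Sorted largest to smallest: 96, 21 bp.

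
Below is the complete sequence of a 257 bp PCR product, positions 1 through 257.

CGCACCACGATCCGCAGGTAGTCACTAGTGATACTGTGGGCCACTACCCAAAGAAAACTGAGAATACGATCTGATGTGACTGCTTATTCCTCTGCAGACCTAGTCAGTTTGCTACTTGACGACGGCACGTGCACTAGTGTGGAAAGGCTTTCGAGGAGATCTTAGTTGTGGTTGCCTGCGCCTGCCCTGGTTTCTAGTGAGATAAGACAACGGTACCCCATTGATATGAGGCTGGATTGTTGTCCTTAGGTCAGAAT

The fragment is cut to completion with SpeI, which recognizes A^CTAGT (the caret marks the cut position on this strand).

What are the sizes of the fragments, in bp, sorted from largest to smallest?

SpeI sites (ACTAGT) start at positions 24, 133.
SpeI cuts after the first base of each site, so after positions 24, 133.
Linear molecule, 2 cuts → 3 fragments:
  1–24 → 24 bp
  25–133 → 109 bp
  134–257 → 124 bp
Sorted largest to smallest: 124, 109, 24 bp.

124, 109, 24 bp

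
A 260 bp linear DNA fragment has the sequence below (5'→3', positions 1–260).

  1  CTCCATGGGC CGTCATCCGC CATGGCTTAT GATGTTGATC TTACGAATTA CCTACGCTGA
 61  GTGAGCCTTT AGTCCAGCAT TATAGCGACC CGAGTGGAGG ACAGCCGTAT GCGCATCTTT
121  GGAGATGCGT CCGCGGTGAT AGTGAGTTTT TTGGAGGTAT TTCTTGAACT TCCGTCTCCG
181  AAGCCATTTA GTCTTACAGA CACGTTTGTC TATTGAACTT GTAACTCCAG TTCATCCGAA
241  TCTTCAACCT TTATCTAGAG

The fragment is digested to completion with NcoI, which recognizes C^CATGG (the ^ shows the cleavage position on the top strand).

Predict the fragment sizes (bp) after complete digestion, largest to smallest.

NcoI sites (CCATGG) start at positions 3, 20.
NcoI cuts after the first base of each site, so after positions 3, 20.
Linear molecule, 2 cuts → 3 fragments:
  1–3 → 3 bp
  4–20 → 17 bp
  21–260 → 240 bp
Sorted largest to smallest: 240, 17, 3 bp.

240, 17, 3 bp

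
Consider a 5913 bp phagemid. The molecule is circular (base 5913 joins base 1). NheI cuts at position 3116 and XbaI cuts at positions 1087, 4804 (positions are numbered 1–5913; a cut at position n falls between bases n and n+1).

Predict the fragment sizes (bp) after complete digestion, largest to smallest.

2196, 2029, 1688 bp

Combined cut positions (sorted): 1087, 3116, 4804.
Circular molecule, 3 cuts → 3 fragments:
  3116 − 1087 = 2029 bp
  4804 − 3116 = 1688 bp
  wrap: 5913 − 4804 + 1087 = 2196 bp
Sorted largest to smallest: 2196, 2029, 1688 bp.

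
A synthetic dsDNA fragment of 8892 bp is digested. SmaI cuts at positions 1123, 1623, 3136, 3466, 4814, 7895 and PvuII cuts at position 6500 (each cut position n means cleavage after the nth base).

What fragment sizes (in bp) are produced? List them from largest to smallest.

Combined cut positions (sorted): 1123, 1623, 3136, 3466, 4814, 6500, 7895.
Linear molecule, 7 cuts → 8 fragments:
  1123 − 0 = 1123 bp
  1623 − 1123 = 500 bp
  3136 − 1623 = 1513 bp
  3466 − 3136 = 330 bp
  4814 − 3466 = 1348 bp
  6500 − 4814 = 1686 bp
  7895 − 6500 = 1395 bp
  8892 − 7895 = 997 bp
Sorted largest to smallest: 1686, 1513, 1395, 1348, 1123, 997, 500, 330 bp.

1686, 1513, 1395, 1348, 1123, 997, 500, 330 bp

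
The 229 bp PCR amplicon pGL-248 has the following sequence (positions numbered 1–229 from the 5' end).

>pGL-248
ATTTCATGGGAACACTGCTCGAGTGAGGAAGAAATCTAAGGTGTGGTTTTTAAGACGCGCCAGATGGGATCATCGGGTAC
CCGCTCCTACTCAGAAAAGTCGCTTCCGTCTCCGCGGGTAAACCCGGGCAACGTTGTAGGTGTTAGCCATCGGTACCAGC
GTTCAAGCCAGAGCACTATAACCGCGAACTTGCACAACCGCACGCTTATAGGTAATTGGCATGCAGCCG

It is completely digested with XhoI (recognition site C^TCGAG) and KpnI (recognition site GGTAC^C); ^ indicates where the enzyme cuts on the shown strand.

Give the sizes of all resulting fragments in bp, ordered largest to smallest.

76, 73, 62, 18 bp

The XhoI site (CTCGAG) starts at position 18.
XhoI cuts after the first base of each site, so after position 18.
KpnI sites (GGTACC) start at positions 76, 152.
KpnI cuts after base 5 of each site (before the last base), so after positions 80, 156.
Combined cut positions: 18, 80, 156.
Linear molecule, 3 cuts → 4 fragments:
  1–18 → 18 bp
  19–80 → 62 bp
  81–156 → 76 bp
  157–229 → 73 bp
Sorted largest to smallest: 76, 73, 62, 18 bp.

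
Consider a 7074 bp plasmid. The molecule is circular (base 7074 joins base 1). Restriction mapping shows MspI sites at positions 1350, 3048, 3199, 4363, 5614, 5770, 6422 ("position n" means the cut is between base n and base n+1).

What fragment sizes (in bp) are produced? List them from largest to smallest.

Circular molecule, 7 cuts → 7 fragments:
  3048 − 1350 = 1698 bp
  3199 − 3048 = 151 bp
  4363 − 3199 = 1164 bp
  5614 − 4363 = 1251 bp
  5770 − 5614 = 156 bp
  6422 − 5770 = 652 bp
  wrap: 7074 − 6422 + 1350 = 2002 bp
Sorted largest to smallest: 2002, 1698, 1251, 1164, 652, 156, 151 bp.

2002, 1698, 1251, 1164, 652, 156, 151 bp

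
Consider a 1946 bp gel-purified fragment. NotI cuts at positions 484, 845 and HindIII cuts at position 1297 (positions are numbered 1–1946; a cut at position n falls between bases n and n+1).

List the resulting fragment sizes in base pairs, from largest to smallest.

649, 484, 452, 361 bp

Combined cut positions (sorted): 484, 845, 1297.
Linear molecule, 3 cuts → 4 fragments:
  484 − 0 = 484 bp
  845 − 484 = 361 bp
  1297 − 845 = 452 bp
  1946 − 1297 = 649 bp
Sorted largest to smallest: 649, 484, 452, 361 bp.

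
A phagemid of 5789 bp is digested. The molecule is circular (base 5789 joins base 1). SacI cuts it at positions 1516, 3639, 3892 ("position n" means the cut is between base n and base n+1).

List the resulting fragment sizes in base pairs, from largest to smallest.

3413, 2123, 253 bp

Circular molecule, 3 cuts → 3 fragments:
  3639 − 1516 = 2123 bp
  3892 − 3639 = 253 bp
  wrap: 5789 − 3892 + 1516 = 3413 bp
Sorted largest to smallest: 3413, 2123, 253 bp.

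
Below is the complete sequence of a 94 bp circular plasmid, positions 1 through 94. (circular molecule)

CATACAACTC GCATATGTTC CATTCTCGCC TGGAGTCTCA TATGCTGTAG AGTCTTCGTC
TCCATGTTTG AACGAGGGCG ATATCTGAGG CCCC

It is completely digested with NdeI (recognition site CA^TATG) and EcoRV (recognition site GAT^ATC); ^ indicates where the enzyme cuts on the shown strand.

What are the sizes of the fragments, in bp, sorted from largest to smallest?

NdeI sites (CATATG) start at positions 12, 39.
NdeI cuts after base 2 of each site, so after positions 13, 40.
The EcoRV site (GATATC) starts at position 80.
EcoRV cuts after base 3 of each site, so after position 82.
Combined cut positions: 13, 40, 82.
Circular molecule, 3 cuts → 3 fragments:
  14–40 → 27 bp
  41–82 → 42 bp
  83–94 then 1–13 → 12 + 13 = 25 bp
Sorted largest to smallest: 42, 27, 25 bp.

42, 27, 25 bp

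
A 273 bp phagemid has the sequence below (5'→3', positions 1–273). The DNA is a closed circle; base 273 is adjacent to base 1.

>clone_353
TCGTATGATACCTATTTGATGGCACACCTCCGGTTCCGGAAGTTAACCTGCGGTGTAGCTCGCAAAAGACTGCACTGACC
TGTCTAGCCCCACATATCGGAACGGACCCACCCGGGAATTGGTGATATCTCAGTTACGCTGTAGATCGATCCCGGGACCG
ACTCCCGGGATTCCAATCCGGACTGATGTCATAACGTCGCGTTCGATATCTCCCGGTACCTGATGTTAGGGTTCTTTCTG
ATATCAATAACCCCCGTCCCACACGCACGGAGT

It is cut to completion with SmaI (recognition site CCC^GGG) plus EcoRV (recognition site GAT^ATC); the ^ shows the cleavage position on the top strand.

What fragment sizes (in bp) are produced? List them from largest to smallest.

144, 41, 35, 27, 13, 13 bp

SmaI sites (CCCGGG) start at positions 111, 151, 164.
SmaI cuts after base 3 of each site, so after positions 113, 153, 166.
EcoRV sites (GATATC) start at positions 124, 205, 240.
EcoRV cuts after base 3 of each site, so after positions 126, 207, 242.
Combined cut positions: 113, 126, 153, 166, 207, 242.
Circular molecule, 6 cuts → 6 fragments:
  114–126 → 13 bp
  127–153 → 27 bp
  154–166 → 13 bp
  167–207 → 41 bp
  208–242 → 35 bp
  243–273 then 1–113 → 31 + 113 = 144 bp
Sorted largest to smallest: 144, 41, 35, 27, 13, 13 bp.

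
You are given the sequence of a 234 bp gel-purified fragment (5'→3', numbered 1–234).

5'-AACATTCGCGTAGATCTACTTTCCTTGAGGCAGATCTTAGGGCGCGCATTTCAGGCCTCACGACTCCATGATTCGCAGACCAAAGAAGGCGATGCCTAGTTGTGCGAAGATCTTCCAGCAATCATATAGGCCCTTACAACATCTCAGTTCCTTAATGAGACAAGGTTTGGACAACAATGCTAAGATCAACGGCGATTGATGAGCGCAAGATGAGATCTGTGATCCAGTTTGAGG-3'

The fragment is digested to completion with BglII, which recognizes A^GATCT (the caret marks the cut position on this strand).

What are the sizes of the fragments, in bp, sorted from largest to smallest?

105, 76, 21, 20, 12 bp

BglII sites (AGATCT) start at positions 12, 32, 108, 213.
BglII cuts after the first base of each site, so after positions 12, 32, 108, 213.
Linear molecule, 4 cuts → 5 fragments:
  1–12 → 12 bp
  13–32 → 20 bp
  33–108 → 76 bp
  109–213 → 105 bp
  214–234 → 21 bp
Sorted largest to smallest: 105, 76, 21, 20, 12 bp.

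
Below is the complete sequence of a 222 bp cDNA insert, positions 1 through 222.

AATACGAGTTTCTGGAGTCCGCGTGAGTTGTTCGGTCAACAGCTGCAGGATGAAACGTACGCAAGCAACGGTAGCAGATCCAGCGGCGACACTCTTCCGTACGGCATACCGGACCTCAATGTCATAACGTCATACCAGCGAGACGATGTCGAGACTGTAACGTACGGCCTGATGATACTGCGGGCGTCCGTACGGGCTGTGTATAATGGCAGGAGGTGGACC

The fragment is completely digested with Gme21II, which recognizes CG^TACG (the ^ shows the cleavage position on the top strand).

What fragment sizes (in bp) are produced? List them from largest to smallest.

63, 57, 42, 32, 28 bp

Gme21II sites (CGTACG) start at positions 56, 98, 161, 189.
Gme21II cuts after base 2 of each site, so after positions 57, 99, 162, 190.
Linear molecule, 4 cuts → 5 fragments:
  1–57 → 57 bp
  58–99 → 42 bp
  100–162 → 63 bp
  163–190 → 28 bp
  191–222 → 32 bp
Sorted largest to smallest: 63, 57, 42, 32, 28 bp.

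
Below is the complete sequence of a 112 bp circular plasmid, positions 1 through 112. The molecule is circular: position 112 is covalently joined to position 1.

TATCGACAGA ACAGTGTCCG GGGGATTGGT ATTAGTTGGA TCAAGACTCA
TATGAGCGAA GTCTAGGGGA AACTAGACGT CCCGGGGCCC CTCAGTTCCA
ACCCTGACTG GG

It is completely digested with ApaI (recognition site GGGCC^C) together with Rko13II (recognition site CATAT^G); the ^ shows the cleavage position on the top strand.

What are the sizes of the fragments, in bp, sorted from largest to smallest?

The ApaI site (GGGCCC) starts at position 85.
ApaI cuts after base 5 of each site (before the last base), so after position 89.
The Rko13II site (CATATG) starts at position 49.
Rko13II cuts after base 5 of each site (before the last base), so after position 53.
Combined cut positions: 53, 89.
Circular molecule, 2 cuts → 2 fragments:
  54–89 → 36 bp
  90–112 then 1–53 → 23 + 53 = 76 bp
Sorted largest to smallest: 76, 36 bp.

76, 36 bp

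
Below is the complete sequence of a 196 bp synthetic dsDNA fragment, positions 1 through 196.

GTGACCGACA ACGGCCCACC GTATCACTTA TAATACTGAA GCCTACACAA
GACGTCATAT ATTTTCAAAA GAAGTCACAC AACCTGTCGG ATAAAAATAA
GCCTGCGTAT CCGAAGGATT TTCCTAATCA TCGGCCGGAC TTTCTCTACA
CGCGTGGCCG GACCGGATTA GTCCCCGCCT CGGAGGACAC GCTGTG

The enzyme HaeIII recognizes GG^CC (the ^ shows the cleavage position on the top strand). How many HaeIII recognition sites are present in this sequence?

GGCC occurs starting at positions 13, 133, 156.
HaeIII cuts at 3 sites.

3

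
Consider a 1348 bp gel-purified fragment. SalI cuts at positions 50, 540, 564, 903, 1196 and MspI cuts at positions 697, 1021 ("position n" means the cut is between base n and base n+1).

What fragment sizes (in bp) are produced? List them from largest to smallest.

490, 206, 175, 152, 133, 118, 50, 24 bp

Combined cut positions (sorted): 50, 540, 564, 697, 903, 1021, 1196.
Linear molecule, 7 cuts → 8 fragments:
  50 − 0 = 50 bp
  540 − 50 = 490 bp
  564 − 540 = 24 bp
  697 − 564 = 133 bp
  903 − 697 = 206 bp
  1021 − 903 = 118 bp
  1196 − 1021 = 175 bp
  1348 − 1196 = 152 bp
Sorted largest to smallest: 490, 206, 175, 152, 133, 118, 50, 24 bp.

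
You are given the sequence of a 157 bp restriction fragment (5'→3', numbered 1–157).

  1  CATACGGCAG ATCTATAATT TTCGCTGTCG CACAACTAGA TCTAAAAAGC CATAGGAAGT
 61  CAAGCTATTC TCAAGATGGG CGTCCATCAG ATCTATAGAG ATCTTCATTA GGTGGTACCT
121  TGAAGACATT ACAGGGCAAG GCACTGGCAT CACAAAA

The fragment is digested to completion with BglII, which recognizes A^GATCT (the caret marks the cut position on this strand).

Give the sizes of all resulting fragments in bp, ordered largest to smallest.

58, 51, 29, 10, 9 bp

BglII sites (AGATCT) start at positions 9, 38, 89, 99.
BglII cuts after the first base of each site, so after positions 9, 38, 89, 99.
Linear molecule, 4 cuts → 5 fragments:
  1–9 → 9 bp
  10–38 → 29 bp
  39–89 → 51 bp
  90–99 → 10 bp
  100–157 → 58 bp
Sorted largest to smallest: 58, 51, 29, 10, 9 bp.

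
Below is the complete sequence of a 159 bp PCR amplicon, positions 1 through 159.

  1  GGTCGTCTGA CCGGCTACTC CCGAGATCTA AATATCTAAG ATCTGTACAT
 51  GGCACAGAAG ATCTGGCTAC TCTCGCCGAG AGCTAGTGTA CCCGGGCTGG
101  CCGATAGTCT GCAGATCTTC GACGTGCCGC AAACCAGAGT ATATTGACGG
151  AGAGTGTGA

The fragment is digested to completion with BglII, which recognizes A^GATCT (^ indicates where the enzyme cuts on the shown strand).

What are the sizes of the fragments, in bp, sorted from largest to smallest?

54, 46, 24, 20, 15 bp

BglII sites (AGATCT) start at positions 24, 39, 59, 113.
BglII cuts after the first base of each site, so after positions 24, 39, 59, 113.
Linear molecule, 4 cuts → 5 fragments:
  1–24 → 24 bp
  25–39 → 15 bp
  40–59 → 20 bp
  60–113 → 54 bp
  114–159 → 46 bp
Sorted largest to smallest: 54, 46, 24, 20, 15 bp.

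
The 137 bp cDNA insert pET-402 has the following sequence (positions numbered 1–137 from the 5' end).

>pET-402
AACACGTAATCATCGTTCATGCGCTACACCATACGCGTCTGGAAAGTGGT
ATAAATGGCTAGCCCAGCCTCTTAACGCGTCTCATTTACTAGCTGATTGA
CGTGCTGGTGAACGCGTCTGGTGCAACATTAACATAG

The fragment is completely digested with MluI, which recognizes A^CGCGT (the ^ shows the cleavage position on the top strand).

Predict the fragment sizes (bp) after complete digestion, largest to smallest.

42, 37, 33, 25 bp

MluI sites (ACGCGT) start at positions 33, 75, 112.
MluI cuts after the first base of each site, so after positions 33, 75, 112.
Linear molecule, 3 cuts → 4 fragments:
  1–33 → 33 bp
  34–75 → 42 bp
  76–112 → 37 bp
  113–137 → 25 bp
Sorted largest to smallest: 42, 37, 33, 25 bp.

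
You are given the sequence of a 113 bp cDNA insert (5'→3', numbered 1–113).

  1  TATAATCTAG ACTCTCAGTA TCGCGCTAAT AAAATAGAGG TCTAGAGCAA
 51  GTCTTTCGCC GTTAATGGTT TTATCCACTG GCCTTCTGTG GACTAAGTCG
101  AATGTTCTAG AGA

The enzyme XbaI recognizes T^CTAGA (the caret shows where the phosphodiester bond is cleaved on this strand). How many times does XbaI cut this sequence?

3

TCTAGA occurs starting at positions 6, 41, 106.
XbaI cuts at 3 sites.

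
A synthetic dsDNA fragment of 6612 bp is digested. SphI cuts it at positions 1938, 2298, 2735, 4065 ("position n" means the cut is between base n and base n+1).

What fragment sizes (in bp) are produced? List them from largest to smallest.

2547, 1938, 1330, 437, 360 bp

Linear molecule, 4 cuts → 5 fragments:
  1938 − 0 = 1938 bp
  2298 − 1938 = 360 bp
  2735 − 2298 = 437 bp
  4065 − 2735 = 1330 bp
  6612 − 4065 = 2547 bp
Sorted largest to smallest: 2547, 1938, 1330, 437, 360 bp.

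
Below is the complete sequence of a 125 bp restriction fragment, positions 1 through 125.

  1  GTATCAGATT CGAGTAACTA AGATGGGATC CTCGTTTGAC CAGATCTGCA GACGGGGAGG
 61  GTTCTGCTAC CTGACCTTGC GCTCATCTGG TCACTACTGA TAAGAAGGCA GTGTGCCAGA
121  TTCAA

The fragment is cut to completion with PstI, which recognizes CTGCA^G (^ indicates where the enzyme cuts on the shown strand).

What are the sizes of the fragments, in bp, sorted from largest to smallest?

75, 50 bp

The PstI site (CTGCAG) starts at position 46.
PstI cuts after base 5 of each site (before the last base), so after position 50.
Linear molecule, 1 cut → 2 fragments:
  1–50 → 50 bp
  51–125 → 75 bp
Sorted largest to smallest: 75, 50 bp.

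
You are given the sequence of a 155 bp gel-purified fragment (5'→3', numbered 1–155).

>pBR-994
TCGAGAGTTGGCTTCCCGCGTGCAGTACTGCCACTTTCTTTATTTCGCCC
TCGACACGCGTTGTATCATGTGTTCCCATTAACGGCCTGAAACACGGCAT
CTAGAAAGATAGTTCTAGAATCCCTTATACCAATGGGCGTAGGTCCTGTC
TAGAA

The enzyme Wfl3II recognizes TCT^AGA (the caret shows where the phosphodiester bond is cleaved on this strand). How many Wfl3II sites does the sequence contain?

3

TCTAGA occurs starting at positions 100, 114, 149.
Wfl3II cuts at 3 sites.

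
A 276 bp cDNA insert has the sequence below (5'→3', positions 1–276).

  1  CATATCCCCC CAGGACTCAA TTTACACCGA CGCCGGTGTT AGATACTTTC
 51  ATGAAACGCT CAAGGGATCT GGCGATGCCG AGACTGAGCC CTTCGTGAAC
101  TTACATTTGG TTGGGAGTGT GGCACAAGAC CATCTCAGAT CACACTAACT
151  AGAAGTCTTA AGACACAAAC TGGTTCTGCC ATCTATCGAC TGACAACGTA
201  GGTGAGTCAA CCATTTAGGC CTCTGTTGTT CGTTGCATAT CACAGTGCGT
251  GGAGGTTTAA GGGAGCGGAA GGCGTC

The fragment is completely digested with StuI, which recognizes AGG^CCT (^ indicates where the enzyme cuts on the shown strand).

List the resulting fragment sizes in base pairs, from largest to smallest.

219, 57 bp

The StuI site (AGGCCT) starts at position 217.
StuI cuts after base 3 of each site, so after position 219.
Linear molecule, 1 cut → 2 fragments:
  1–219 → 219 bp
  220–276 → 57 bp
Sorted largest to smallest: 219, 57 bp.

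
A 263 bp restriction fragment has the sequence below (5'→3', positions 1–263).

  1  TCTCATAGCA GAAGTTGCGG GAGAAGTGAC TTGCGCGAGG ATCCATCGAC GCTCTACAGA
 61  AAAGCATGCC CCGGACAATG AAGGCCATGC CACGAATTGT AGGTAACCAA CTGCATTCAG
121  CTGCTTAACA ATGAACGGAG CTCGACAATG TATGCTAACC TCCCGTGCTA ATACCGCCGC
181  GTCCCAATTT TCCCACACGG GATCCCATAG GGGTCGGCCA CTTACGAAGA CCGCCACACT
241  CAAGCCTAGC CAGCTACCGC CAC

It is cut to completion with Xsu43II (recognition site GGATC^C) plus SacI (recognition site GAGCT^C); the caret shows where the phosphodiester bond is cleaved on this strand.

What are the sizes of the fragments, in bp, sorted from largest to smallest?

99, 62, 59, 43 bp

Xsu43II sites (GGATCC) start at positions 39, 200.
Xsu43II cuts after base 5 of each site (before the last base), so after positions 43, 204.
The SacI site (GAGCTC) starts at position 138.
SacI cuts after base 5 of each site (before the last base), so after position 142.
Combined cut positions: 43, 142, 204.
Linear molecule, 3 cuts → 4 fragments:
  1–43 → 43 bp
  44–142 → 99 bp
  143–204 → 62 bp
  205–263 → 59 bp
Sorted largest to smallest: 99, 62, 59, 43 bp.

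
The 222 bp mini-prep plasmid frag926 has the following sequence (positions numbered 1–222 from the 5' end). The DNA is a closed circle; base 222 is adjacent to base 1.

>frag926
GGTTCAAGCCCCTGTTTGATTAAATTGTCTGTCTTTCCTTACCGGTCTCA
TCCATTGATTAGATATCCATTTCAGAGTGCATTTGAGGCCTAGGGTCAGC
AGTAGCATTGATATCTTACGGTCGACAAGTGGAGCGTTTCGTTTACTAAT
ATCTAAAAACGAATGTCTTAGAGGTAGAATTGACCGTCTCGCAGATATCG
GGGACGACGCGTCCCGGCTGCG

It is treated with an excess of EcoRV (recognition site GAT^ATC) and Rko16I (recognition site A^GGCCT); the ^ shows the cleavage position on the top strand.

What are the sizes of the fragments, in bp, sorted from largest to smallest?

90, 84, 26, 22 bp

EcoRV sites (GATATC) start at positions 62, 110, 194.
EcoRV cuts after base 3 of each site, so after positions 64, 112, 196.
The Rko16I site (AGGCCT) starts at position 86.
Rko16I cuts after the first base of each site, so after position 86.
Combined cut positions: 64, 86, 112, 196.
Circular molecule, 4 cuts → 4 fragments:
  65–86 → 22 bp
  87–112 → 26 bp
  113–196 → 84 bp
  197–222 then 1–64 → 26 + 64 = 90 bp
Sorted largest to smallest: 90, 84, 26, 22 bp.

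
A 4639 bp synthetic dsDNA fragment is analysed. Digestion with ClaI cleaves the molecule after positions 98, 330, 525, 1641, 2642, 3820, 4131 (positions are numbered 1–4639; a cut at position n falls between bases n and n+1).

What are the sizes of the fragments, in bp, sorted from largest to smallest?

1178, 1116, 1001, 508, 311, 232, 195, 98 bp

Linear molecule, 7 cuts → 8 fragments:
  98 − 0 = 98 bp
  330 − 98 = 232 bp
  525 − 330 = 195 bp
  1641 − 525 = 1116 bp
  2642 − 1641 = 1001 bp
  3820 − 2642 = 1178 bp
  4131 − 3820 = 311 bp
  4639 − 4131 = 508 bp
Sorted largest to smallest: 1178, 1116, 1001, 508, 311, 232, 195, 98 bp.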